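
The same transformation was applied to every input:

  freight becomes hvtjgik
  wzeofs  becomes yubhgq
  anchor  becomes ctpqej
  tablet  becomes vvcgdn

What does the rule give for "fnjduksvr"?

Each output is the input with this applied: shift every letter 2 places forward in the alphabet (wrapping around), then take characters alternately from the front and the back (1st, last, 2nd, 2nd-last, ...).
Doing the same to "fnjduksvr": "htpxlufmw".

htpxlufmw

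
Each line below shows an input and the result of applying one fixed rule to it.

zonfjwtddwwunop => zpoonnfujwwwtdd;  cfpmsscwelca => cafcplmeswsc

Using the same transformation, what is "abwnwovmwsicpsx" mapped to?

axbswpncwiosvwm

The transformation: take characters alternately from the front and the back (1st, last, 2nd, 2nd-last, ...).
Applying that to "abwnwovmwsicpsx" gives "axbswpncwiosvwm".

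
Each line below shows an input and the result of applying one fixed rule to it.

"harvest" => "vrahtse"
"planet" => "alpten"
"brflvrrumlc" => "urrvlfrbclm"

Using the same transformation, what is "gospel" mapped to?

In each case the input is transformed by: reverse the string, then move the first 3 characters to the end (rotate left by 3).
Applying that to "gospel" gives "soglep".

soglep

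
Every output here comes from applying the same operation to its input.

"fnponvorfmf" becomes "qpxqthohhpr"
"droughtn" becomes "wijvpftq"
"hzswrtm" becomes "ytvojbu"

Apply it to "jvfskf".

umhlxh

The transformation: shift every letter 2 places forward in the alphabet (wrapping around), then move the first 3 characters to the end (rotate left by 3).
Starting from "jvfskf": after the first operation, "lxhumh"; after the second, "umhlxh".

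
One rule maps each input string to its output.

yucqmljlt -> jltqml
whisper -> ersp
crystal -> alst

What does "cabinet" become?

etin

In each case the input is transformed by: delete the first 3 characters, then swap the front and back halves of the string.
"cabinet" → "inet" → "etin".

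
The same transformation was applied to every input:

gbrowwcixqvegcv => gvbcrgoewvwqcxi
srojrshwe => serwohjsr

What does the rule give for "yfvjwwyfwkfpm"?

ymfpvfjkwwwfy

The rule is to take characters alternately from the front and the back (1st, last, 2nd, 2nd-last, ...).
So "yfvjwwyfwkfpm" becomes "ymfpvfjkwwwfy".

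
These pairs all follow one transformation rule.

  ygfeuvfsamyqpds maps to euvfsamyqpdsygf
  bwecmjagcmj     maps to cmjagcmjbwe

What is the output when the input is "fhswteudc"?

What's happening: move the first 3 characters to the end (rotate left by 3).
"fhswteudc" → "wteudcfhs".

wteudcfhs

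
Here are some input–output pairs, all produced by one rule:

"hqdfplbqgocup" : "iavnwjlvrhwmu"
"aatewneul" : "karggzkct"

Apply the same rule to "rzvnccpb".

The pattern: move the last 3 characters to the front (rotate right by 3), then shift every letter 6 places forward in the alphabet (wrapping around).
Starting from "rzvnccpb": after the first operation, "cpbrzvnc"; after the second, "ivhxfbti".

ivhxfbti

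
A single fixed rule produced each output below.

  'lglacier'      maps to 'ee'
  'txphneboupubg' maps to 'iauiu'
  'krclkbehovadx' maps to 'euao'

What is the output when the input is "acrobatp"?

Looking at the pairs, the operation is to shift every letter 7 places backward in the alphabet (wrapping around), then keep only the vowels.
Working it through for "acrobatp": intermediate "tvkhutmi", final "ui".

ui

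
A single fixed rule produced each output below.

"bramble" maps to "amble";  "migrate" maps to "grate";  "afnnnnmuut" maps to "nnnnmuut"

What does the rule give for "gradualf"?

adualf

In each case the input is transformed by: delete the first 2 characters.
Applying that to "gradualf" gives "adualf".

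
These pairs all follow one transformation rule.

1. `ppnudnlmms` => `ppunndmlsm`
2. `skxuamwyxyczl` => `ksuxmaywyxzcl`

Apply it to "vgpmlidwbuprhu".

Rule — swap each adjacent pair of characters (1↔2, 3↔4, ...).
On "vgpmlidwbuprhu" that produces "gvmpilwdubrpuh".

gvmpilwdubrpuh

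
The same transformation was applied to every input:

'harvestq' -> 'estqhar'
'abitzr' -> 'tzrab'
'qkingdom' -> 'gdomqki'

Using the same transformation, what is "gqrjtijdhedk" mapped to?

What's happening: swap the front and back halves of the string, then delete the last character.
"gqrjtijdhedk" → "jdhedkgqrjti" → "jdhedkgqrjt".
(Check on "abitzr": → "tzrabi" → "tzrab" ✓)

jdhedkgqrjt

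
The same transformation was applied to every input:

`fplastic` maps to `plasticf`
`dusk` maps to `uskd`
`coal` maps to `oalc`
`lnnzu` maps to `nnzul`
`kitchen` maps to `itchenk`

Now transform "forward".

orwardf

The rule is to move the first character to the end.
"forward" → "orwardf".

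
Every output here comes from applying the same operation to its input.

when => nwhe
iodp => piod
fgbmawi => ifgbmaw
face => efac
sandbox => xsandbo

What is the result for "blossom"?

The transformation: move the last character to the front.
Applying that to "blossom" gives "mblosso".

mblosso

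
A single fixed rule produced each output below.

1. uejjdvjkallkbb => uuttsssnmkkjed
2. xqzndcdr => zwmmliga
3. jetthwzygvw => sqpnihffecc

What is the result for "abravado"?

xmkjjjea

Rule — shift every letter 9 places forward in the alphabet (wrapping around), then sort the characters into reverse alphabetical order.
Starting from "abravado": after the first operation, "jkajejmx"; after the second, "xmkjjjea".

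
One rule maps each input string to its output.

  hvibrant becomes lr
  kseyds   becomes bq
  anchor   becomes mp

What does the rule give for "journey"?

cw

In each case the input is transformed by: shift every letter 2 places backward in the alphabet (wrapping around), then keep only the last 2 characters.
For "journey" the result is "cw".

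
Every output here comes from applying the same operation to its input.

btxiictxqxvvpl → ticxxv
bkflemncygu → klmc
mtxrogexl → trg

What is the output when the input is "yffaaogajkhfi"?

faoak

The transformation: delete the last 2 characters, then keep every other character starting from the second (positions 2nd, 4th, 6th, ...).
On "yffaaogajkhfi": the first step gives "yffaaogajkh", and the second then gives "faoak".
(Check on "bkflemncygu": → "bkflemncy" → "klmc" ✓)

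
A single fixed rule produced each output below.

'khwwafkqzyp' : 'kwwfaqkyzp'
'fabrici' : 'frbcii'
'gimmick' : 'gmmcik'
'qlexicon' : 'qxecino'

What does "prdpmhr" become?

ppdhmr

The rule is to swap each adjacent pair of characters (1↔2, 3↔4, ...), then delete the first character.
"prdpmhr" → "rppdhmr" → "ppdhmr".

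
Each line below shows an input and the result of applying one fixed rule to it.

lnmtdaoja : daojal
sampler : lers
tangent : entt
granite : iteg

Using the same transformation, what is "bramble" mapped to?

The transformation: move the first character to the end, then delete the first 3 characters.
On "bramble": the first step gives "rambleb", and the second then gives "bleb".

bleb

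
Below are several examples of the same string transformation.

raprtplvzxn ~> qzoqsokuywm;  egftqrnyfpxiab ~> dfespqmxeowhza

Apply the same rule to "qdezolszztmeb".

What's happening: shift every letter 1 place backward in the alphabet (wrapping around).
For "qdezolszztmeb" the result is "pcdynkryyslda".

pcdynkryyslda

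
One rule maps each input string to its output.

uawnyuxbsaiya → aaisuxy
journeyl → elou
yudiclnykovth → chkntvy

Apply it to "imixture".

eiru

Rule — sort the characters into alphabetical order, then keep every other character starting from the first (positions 1st, 3rd, 5th, ...).
Starting from "imixture": after the first operation, "eiimrtux"; after the second, "eiru".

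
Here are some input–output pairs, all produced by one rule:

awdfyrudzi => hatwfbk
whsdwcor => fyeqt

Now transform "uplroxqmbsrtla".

The rule is to delete the first 3 characters, then shift every letter 2 places forward in the alphabet (wrapping around).
Working it through for "uplroxqmbsrtla": intermediate "roxqmbsrtla", final "tqzsodutvnc".

tqzsodutvnc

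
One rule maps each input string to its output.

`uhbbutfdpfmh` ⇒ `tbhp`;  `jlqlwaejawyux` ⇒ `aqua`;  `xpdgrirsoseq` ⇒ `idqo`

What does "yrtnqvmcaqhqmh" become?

The transformation: keep one character in every 3, starting at position 3 (positions 3rd, 6th, 9th, ...), then swap each adjacent pair of characters (1↔2, 3↔4, ...).
Applying both steps to "yrtnqvmcaqhqmh": "tvaq", then "vtqa".
(Check on "xpdgrirsoseq": → "dioq" → "idqo" ✓)

vtqa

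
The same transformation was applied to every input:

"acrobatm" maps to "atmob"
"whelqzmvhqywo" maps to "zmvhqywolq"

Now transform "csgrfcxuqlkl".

cxuqlklrf

Each output is the input with this applied: delete the first 3 characters, then move the first 2 characters to the end (rotate left by 2).
Applying both steps to "csgrfcxuqlkl": "rfcxuqlkl", then "cxuqlklrf".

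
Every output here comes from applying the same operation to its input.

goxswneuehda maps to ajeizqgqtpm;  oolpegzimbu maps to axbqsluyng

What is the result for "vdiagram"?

What's happening: shift every letter 12 places forward in the alphabet (wrapping around), then delete the first character.
On "vdiagram": the first step gives "hpumsdmy", and the second then gives "pumsdmy".

pumsdmy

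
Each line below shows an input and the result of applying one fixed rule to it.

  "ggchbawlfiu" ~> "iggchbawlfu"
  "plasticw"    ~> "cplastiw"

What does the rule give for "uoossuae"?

auoossue

The transformation: move the last character to the front, then swap the first and last characters.
For "uoossuae", step one produces "euoossua"; step two turns that into "auoossue".
(Check on "plasticw": → "wplastic" → "cplastiw" ✓)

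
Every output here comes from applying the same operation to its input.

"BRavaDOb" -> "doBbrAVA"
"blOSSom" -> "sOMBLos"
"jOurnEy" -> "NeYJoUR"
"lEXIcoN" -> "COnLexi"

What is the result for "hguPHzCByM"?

bYmHGUphZc

What's happening: flip the case of every letter, then move the last 3 characters to the front (rotate right by 3).
"hguPHzCByM" → "HGUphZcbYm" → "bYmHGUphZc".
(Check on "lEXIcoN": → "LexiCOn" → "COnLexi" ✓)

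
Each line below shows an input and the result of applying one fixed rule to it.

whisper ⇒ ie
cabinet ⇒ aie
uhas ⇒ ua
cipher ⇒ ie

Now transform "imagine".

iaie

What's happening: keep only the vowels.
So "imagine" becomes "iaie".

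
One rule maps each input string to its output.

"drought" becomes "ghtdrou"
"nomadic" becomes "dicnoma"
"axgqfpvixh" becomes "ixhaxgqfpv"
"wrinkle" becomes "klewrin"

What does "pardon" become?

donpar

Rule — move the last 3 characters to the front (rotate right by 3).
For "pardon" the result is "donpar".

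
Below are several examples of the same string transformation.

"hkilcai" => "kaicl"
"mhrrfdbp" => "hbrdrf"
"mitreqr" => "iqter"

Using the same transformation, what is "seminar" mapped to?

eamni

The rule is to take characters alternately from the front and the back (1st, last, 2nd, 2nd-last, ...), then delete the first 2 characters.
Working it through for "seminar": intermediate "sreamni", final "eamni".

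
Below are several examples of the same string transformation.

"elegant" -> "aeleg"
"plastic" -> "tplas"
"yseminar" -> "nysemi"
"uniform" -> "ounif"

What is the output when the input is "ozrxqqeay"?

What's happening: delete the last 2 characters, then move the last character to the front.
On "ozrxqqeay": the first step gives "ozrxqqe", and the second then gives "eozrxqq".

eozrxqq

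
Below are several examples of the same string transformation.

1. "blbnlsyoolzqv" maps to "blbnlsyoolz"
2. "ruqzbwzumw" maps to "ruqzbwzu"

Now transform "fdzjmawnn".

fdzjmaw

The rule is to delete the last 2 characters.
Doing the same to "fdzjmawnn": "fdzjmaw".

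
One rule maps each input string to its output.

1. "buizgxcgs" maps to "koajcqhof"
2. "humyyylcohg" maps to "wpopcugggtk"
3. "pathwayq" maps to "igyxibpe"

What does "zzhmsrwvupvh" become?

The pattern: shift every letter 8 places forward in the alphabet (wrapping around), then move the last 3 characters to the front (rotate right by 3).
"zzhmsrwvupvh" → "hhpuazedcxdp" → "xdphhpuazedc".

xdphhpuazedc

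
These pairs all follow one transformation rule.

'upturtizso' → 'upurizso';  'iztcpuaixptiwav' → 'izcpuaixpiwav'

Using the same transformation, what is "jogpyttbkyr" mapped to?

Looking at the pairs, the operation is to remove every "t".
"jogpyttbkyr" → "jogpybkyr".

jogpybkyr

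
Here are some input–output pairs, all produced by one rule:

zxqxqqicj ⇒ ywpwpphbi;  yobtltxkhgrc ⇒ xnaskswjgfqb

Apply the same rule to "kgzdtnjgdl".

What's happening: shift every letter 1 place backward in the alphabet (wrapping around).
So "kgzdtnjgdl" becomes "jfycsmifck".

jfycsmifck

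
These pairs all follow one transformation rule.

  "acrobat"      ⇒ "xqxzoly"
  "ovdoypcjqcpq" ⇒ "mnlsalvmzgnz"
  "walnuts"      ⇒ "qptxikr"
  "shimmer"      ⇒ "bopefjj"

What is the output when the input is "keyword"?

The rule is to move the last 2 characters to the front (rotate right by 2), then shift every letter 3 places backward in the alphabet (wrapping around).
Working it through for "keyword": intermediate "rdkeywo", final "oahbvtl".
(Check on "shimmer": → "ershimm" → "bopefjj" ✓)

oahbvtl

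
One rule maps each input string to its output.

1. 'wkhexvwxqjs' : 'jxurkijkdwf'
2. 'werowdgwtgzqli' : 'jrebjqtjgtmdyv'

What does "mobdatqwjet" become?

Looking at the pairs, the operation is to shift every letter 13 places forward in the alphabet (wrapping around) — i.e. ROT13.
"mobdatqwjet" → "zboqngdjwrg".

zboqngdjwrg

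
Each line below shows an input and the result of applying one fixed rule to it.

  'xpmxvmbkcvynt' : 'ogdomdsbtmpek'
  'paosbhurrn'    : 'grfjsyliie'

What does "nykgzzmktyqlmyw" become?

Rule — shift every letter 9 places backward in the alphabet (wrapping around).
On "nykgzzmktyqlmyw" that produces "epbxqqdbkphcdpn".

epbxqqdbkphcdpn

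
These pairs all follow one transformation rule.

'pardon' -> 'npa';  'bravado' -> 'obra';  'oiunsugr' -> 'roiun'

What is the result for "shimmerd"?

dshim

In each case the input is transformed by: move the last character to the front, then delete the last 3 characters.
On "shimmerd": the first step gives "dshimmer", and the second then gives "dshim".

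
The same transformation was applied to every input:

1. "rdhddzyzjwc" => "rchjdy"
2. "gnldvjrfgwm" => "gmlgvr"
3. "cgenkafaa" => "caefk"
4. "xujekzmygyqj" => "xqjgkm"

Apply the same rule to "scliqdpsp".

Rule — keep every other character starting from the first (positions 1st, 3rd, 5th, ...), then take characters alternately from the front and the back (1st, last, 2nd, 2nd-last, ...).
Working it through for "scliqdpsp": intermediate "slqpp", final "splpq".

splpq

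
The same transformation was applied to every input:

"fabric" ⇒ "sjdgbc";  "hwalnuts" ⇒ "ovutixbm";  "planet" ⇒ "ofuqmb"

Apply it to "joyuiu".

Each output is the input with this applied: shift every letter 1 place forward in the alphabet (wrapping around), then swap the front and back halves of the string.
On "joyuiu": the first step gives "kpzvjv", and the second then gives "vjvkpz".
(Check on "hwalnuts": → "ixbmovut" → "ovutixbm" ✓)

vjvkpz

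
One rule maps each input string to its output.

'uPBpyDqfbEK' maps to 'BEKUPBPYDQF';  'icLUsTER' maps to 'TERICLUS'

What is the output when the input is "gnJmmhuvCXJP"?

XJPGNJMMHUVC

The rule is to move the last 3 characters to the front (rotate right by 3), then convert every letter to uppercase.
On "gnJmmhuvCXJP": the first step gives "XJPgnJmmhuvC", and the second then gives "XJPGNJMMHUVC".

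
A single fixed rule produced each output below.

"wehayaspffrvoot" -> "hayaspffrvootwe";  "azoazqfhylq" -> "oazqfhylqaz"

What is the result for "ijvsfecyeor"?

vsfecyeorij

In each case the input is transformed by: move the first 2 characters to the end (rotate left by 2).
"ijvsfecyeor" → "vsfecyeorij".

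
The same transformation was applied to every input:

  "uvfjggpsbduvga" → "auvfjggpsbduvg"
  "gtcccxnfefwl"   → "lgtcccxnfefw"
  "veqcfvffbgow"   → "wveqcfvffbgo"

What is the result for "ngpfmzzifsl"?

The rule is to move the last character to the front.
On "ngpfmzzifsl" that produces "lngpfmzzifs".

lngpfmzzifs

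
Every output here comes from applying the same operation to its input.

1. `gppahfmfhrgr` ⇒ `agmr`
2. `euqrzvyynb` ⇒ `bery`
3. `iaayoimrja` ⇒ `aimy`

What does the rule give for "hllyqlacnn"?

ahny

The transformation: keep one character in every 3, starting at position 1 (positions 1st, 4th, 7th, ...), then sort the characters into alphabetical order.
Applying both steps to "hllyqlacnn": "hyan", then "ahny".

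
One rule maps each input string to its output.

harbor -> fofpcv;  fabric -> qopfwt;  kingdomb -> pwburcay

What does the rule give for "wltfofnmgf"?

The transformation: swap the first and last characters, then shift every letter 12 places backward in the alphabet (wrapping around).
On "wltfofnmgf" that produces "tzhtctbauk".

tzhtctbauk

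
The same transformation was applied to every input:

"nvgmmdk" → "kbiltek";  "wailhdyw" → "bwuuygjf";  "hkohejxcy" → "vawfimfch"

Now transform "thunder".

Each output is the input with this applied: move the last 3 characters to the front (rotate right by 3), then shift every letter 2 places backward in the alphabet (wrapping around).
Applying both steps to "thunder": "derthun", then "bcprfsl".

bcprfsl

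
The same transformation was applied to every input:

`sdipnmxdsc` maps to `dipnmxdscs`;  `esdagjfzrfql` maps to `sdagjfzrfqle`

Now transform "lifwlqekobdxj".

The transformation: move the first character to the end.
"lifwlqekobdxj" → "ifwlqekobdxjl".

ifwlqekobdxjl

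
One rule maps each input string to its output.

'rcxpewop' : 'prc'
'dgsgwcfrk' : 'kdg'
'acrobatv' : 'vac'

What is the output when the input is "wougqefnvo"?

owo

Each output is the input with this applied: move the last character to the front, then keep only the first 3 characters.
"wougqefnvo" → "owougqefnv" → "owo".
(Check on "dgsgwcfrk": → "kdgsgwcfr" → "kdg" ✓)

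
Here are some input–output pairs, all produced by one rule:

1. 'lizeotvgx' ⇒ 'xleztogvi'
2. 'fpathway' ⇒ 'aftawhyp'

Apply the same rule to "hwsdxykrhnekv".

In each case the input is transformed by: swap each adjacent pair of characters (1↔2, 3↔4, ...), then swap the first and last characters.
Applying both steps to "hwsdxykrhnekv": "whdsyxrknhkev", then "vhdsyxrknhkew".

vhdsyxrknhkew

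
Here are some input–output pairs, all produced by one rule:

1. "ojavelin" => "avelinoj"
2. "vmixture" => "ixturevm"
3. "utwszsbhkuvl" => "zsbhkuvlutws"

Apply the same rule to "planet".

Each output is the input with this applied: move the last 2 characters to the front (rotate right by 2), then swap the front and back halves of the string.
Working it through for "planet": intermediate "etplan", final "lanetp".

lanetp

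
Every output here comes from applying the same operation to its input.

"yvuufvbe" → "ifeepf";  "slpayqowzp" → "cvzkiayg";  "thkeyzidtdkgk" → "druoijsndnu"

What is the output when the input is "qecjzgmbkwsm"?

In each case the input is transformed by: shift every letter 10 places forward in the alphabet (wrapping around), then delete the last 2 characters.
"qecjzgmbkwsm" → "aomtjqwlugcw" → "aomtjqwlug".

aomtjqwlug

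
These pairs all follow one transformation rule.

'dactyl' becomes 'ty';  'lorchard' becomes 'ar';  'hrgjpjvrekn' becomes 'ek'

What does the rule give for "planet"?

Looking at the pairs, the operation is to move the last 3 characters to the front (rotate right by 3), then keep only the first 2 characters.
Applying both steps to "planet": "netpla", then "ne".
(Check on "lorchard": → "ardlorch" → "ar" ✓)

ne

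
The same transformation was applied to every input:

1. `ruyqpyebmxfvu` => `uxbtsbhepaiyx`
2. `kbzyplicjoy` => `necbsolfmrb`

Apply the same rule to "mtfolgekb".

Each output is the input with this applied: shift every letter 3 places forward in the alphabet (wrapping around).
On "mtfolgekb" that produces "pwirojhne".

pwirojhne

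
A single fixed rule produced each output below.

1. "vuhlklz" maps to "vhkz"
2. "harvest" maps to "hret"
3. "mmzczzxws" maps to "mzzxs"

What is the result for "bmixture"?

bitr

In each case the input is transformed by: keep every other character starting from the first (positions 1st, 3rd, 5th, ...).
For "bmixture" the result is "bitr".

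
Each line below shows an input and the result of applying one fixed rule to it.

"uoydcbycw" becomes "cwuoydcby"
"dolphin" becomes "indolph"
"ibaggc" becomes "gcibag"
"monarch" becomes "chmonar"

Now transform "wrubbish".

shwrubbi

In each case the input is transformed by: move the last 2 characters to the front (rotate right by 2).
Doing the same to "wrubbish": "shwrubbi".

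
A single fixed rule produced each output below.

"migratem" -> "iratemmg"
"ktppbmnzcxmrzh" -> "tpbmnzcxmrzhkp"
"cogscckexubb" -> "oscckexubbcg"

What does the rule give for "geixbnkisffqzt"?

exbnkisffqztgi

In each case the input is transformed by: move the first 2 characters to the end (rotate left by 2), then swap the first and last characters.
On "geixbnkisffqzt": the first step gives "ixbnkisffqztge", and the second then gives "exbnkisffqztgi".
(Check on "cogscckexubb": → "gscckexubbco" → "oscckexubbcg" ✓)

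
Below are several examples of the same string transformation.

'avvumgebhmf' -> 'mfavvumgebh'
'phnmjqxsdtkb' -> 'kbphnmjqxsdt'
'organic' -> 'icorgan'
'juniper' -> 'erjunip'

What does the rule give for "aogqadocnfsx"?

sxaogqadocnf

The transformation: move the last 2 characters to the front (rotate right by 2).
Doing the same to "aogqadocnfsx": "sxaogqadocnf".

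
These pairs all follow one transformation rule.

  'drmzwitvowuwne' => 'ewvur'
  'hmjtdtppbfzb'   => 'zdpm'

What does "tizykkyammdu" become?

dkai

The pattern: keep one character in every 3, starting at position 2 (positions 2nd, 5th, 8th, ...), then swap the first and last characters.
For "tizykkyammdu", step one produces "ikad"; step two turns that into "dkai".
(Check on "drmzwitvowuwne": → "rwvue" → "ewvur" ✓)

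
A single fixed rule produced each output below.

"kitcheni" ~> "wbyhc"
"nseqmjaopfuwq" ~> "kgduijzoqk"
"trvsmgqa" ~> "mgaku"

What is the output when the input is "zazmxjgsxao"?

Rule — shift every letter 6 places backward in the alphabet (wrapping around), then delete the first 3 characters.
Working it through for "zazmxjgsxao": intermediate "tutgrdamrui", final "grdamrui".

grdamrui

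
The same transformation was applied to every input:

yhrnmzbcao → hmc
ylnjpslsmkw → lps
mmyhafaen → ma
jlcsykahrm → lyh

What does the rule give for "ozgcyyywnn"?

The transformation: delete the last 2 characters, then keep one character in every 3, starting at position 2 (positions 2nd, 5th, 8th, ...).
Doing the same to "ozgcyyywnn": "zyw".

zyw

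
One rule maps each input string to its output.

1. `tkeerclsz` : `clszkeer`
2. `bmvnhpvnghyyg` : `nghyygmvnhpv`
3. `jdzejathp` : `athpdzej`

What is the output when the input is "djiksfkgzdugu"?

Looking at the pairs, the operation is to delete the first character, then swap the front and back halves of the string.
On "djiksfkgzdugu" that produces "gzdugujiksfk".

gzdugujiksfk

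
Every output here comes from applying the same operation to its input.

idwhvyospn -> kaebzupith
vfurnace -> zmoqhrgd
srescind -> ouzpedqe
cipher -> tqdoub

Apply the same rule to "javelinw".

Looking at the pairs, the operation is to swap the front and back halves of the string, then shift every letter 12 places forward in the alphabet (wrapping around).
Working it through for "javelinw": intermediate "linwjave", final "xuzivmhq".

xuzivmhq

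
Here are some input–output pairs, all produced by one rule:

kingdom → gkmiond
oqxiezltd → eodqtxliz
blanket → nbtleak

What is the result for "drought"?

Each output is the input with this applied: take characters alternately from the front and the back (1st, last, 2nd, 2nd-last, ...), then move the last character to the front.
Applying both steps to "drought": "dtrhogu", then "udtrhog".
(Check on "kingdom": → "kmiondg" → "gkmiond" ✓)

udtrhog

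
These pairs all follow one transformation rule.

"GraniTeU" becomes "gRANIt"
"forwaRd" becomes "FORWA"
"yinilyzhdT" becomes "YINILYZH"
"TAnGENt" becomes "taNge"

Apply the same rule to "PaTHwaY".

What's happening: flip the case of every letter, then delete the last 2 characters.
On "PaTHwaY": the first step gives "pAthWAy", and the second then gives "pAthW".

pAthW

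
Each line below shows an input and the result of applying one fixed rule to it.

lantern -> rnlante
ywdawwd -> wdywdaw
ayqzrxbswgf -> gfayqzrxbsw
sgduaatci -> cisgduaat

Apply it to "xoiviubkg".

In each case the input is transformed by: move the last 2 characters to the front (rotate right by 2).
Doing the same to "xoiviubkg": "kgxoiviub".

kgxoiviub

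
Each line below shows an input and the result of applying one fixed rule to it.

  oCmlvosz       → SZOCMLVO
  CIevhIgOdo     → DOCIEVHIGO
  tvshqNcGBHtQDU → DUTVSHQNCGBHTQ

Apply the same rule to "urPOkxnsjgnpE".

PEURPOKXNSJGN

In each case the input is transformed by: move the last 2 characters to the front (rotate right by 2), then convert every letter to uppercase.
Applying both steps to "urPOkxnsjgnpE": "pEurPOkxnsjgn", then "PEURPOKXNSJGN".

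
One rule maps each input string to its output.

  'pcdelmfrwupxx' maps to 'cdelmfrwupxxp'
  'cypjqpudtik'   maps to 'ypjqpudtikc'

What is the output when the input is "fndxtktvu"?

The pattern: move the first character to the end.
On "fndxtktvu" that produces "ndxtktvuf".

ndxtktvuf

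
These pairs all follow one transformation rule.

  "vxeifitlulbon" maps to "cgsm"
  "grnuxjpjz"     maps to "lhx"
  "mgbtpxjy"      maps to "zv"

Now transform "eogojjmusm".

ehq

Looking at the pairs, the operation is to keep one character in every 3, starting at position 3 (positions 3rd, 6th, 9th, ...), then shift every letter 2 places backward in the alphabet (wrapping around).
"eogojjmusm" → "gjs" → "ehq".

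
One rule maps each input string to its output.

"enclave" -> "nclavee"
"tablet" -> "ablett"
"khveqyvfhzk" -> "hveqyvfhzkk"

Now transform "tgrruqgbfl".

The transformation: move the first character to the end.
For "tgrruqgbfl" the result is "grruqgbflt".

grruqgbflt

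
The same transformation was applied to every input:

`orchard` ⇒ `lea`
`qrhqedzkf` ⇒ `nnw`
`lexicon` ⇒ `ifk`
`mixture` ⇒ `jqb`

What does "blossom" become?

ypj

The transformation: shift every letter 3 places backward in the alphabet (wrapping around), then keep one character in every 3, starting at position 1 (positions 1st, 4th, 7th, ...).
"blossom" → "yilpplj" → "ypj".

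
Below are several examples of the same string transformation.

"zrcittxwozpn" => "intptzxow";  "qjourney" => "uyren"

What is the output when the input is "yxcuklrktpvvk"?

Rule — delete the first 3 characters, then take characters alternately from the front and the back (1st, last, 2nd, 2nd-last, ...).
Applying both steps to "yxcuklrktpvvk": "uklrktpvvk", then "ukkvlvrpkt".

ukkvlvrpkt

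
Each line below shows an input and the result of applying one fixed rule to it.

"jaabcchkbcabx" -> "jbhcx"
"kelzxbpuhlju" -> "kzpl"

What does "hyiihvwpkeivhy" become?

hiweh

The rule is to keep one character in every 3, starting at position 1 (positions 1st, 4th, 7th, ...).
"hyiihvwpkeivhy" → "hiweh".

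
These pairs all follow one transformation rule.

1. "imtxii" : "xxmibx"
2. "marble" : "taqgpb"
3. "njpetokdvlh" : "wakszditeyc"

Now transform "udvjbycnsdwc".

rlshcrnqyksj

In each case the input is transformed by: reverse the string, then shift every letter 11 places backward in the alphabet (wrapping around).
For "udvjbycnsdwc", step one produces "cwdsncybjvdu"; step two turns that into "rlshcrnqyksj".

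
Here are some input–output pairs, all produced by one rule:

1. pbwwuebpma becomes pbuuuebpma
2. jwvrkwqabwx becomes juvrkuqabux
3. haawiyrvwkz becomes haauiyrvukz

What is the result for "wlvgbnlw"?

ulvgbnlu

In each case the input is transformed by: replace every "w" with "u".
For "wlvgbnlw" the result is "ulvgbnlu".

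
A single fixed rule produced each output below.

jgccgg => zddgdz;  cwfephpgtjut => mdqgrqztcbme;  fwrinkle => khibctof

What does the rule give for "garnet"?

Rule — shift every letter 3 places backward in the alphabet (wrapping around), then swap the front and back halves of the string.
Starting from "garnet": after the first operation, "dxokbq"; after the second, "kbqdxo".

kbqdxo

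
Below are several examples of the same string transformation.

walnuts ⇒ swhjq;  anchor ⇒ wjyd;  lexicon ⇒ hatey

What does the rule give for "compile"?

ykile

The pattern: shift every letter 4 places backward in the alphabet (wrapping around), then delete the last 2 characters.
Applying that to "compile" gives "ykile".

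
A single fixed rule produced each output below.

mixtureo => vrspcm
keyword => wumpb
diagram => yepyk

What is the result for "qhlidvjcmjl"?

The transformation: delete the first 2 characters, then shift every letter 2 places backward in the alphabet (wrapping around).
For "qhlidvjcmjl", step one produces "lidvjcmjl"; step two turns that into "jgbthakhj".

jgbthakhj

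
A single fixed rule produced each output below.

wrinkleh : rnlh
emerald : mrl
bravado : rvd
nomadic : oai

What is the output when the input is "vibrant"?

Looking at the pairs, the operation is to keep every other character starting from the second (positions 2nd, 4th, 6th, ...).
"vibrant" → "irn".

irn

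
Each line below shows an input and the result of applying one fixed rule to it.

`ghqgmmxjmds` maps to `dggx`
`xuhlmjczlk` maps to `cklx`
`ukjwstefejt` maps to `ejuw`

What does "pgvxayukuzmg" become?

puxz

The pattern: keep one character in every 3, starting at position 1 (positions 1st, 4th, 7th, ...), then sort the characters into alphabetical order.
Applying both steps to "pgvxayukuzmg": "pxuz", then "puxz".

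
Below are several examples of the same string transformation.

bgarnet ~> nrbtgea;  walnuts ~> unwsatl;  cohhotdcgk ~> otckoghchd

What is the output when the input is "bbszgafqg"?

agbgbqsfz

Looking at the pairs, the operation is to take characters alternately from the front and the back (1st, last, 2nd, 2nd-last, ...), then move the last 2 characters to the front (rotate right by 2).
On "bbszgafqg": the first step gives "bgbqsfzag", and the second then gives "agbgbqsfz".
(Check on "cohhotdcgk": → "ckoghchdot" → "otckoghchd" ✓)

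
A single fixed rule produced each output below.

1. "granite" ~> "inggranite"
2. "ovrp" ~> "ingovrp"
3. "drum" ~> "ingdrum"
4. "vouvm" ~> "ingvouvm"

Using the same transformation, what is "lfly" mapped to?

inglfly

Each output is the input with this applied: prepend "ing".
"lfly" → "inglfly".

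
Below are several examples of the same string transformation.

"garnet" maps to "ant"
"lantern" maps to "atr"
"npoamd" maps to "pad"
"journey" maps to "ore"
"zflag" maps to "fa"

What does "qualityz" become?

ultz

In each case the input is transformed by: keep every other character starting from the second (positions 2nd, 4th, 6th, ...).
Applying that to "qualityz" gives "ultz".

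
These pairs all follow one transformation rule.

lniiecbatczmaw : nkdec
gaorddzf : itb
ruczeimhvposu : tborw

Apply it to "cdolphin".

Each output is the input with this applied: shift every letter 2 places forward in the alphabet (wrapping around), then keep one character in every 3, starting at position 1 (positions 1st, 4th, 7th, ...).
On "cdolphin": the first step gives "efqnrjkp", and the second then gives "enk".

enk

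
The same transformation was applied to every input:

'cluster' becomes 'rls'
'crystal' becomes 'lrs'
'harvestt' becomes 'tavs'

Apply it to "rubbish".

hub

What's happening: move the last 2 characters to the front (rotate right by 2), then keep every other character starting from the second (positions 2nd, 4th, 6th, ...).
Applying that to "rubbish" gives "hub".
(Check on "cluster": → "erclust" → "rls" ✓)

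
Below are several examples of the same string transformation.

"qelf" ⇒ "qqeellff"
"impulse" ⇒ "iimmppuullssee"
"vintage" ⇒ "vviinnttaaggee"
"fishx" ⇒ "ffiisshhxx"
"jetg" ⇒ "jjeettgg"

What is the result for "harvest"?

hhaarrvveesstt

The transformation: double every character.
Applying that to "harvest" gives "hhaarrvveesstt".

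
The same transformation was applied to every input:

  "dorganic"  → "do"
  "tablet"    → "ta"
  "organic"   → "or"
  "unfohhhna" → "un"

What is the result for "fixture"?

In each case the input is transformed by: keep only the first 2 characters.
Doing the same to "fixture": "fi".

fi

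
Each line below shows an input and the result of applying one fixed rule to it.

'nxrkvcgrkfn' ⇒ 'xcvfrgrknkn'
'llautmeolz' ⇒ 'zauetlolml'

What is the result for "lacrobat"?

Rule — sort the characters into reverse alphabetical order, then take characters alternately from the front and the back (1st, last, 2nd, 2nd-last, ...).
Doing the same to "lacrobat": "taraoblc".

taraoblc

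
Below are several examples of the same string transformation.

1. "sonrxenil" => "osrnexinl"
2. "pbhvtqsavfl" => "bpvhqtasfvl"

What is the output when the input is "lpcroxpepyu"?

The rule is to swap each adjacent pair of characters (1↔2, 3↔4, ...).
So "lpcroxpepyu" becomes "plrcxoepypu".

plrcxoepypu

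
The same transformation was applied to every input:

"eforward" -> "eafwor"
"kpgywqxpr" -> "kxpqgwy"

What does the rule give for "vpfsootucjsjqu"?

vjpsfjscouot

The transformation: delete the last 2 characters, then take characters alternately from the front and the back (1st, last, 2nd, 2nd-last, ...).
For "vpfsootucjsjqu", step one produces "vpfsootucjsj"; step two turns that into "vjpsfjscouot".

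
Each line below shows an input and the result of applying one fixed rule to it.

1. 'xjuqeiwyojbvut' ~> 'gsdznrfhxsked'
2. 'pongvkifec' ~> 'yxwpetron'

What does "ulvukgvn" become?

In each case the input is transformed by: delete the last character, then shift every letter 9 places forward in the alphabet (wrapping around).
Starting from "ulvukgvn": after the first operation, "ulvukgv"; after the second, "duedtpe".

duedtpe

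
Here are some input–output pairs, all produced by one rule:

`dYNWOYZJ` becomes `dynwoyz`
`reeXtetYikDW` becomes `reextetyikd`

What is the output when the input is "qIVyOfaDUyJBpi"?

Looking at the pairs, the operation is to delete the last character, then convert every letter to lowercase.
Working it through for "qIVyOfaDUyJBpi": intermediate "qIVyOfaDUyJBp", final "qivyofaduyjbp".

qivyofaduyjbp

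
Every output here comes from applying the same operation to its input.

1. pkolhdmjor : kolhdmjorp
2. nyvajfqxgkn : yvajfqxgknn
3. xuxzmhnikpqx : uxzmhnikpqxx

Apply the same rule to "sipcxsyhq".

ipcxsyhqs

The pattern: move the first character to the end.
Applying that to "sipcxsyhq" gives "ipcxsyhqs".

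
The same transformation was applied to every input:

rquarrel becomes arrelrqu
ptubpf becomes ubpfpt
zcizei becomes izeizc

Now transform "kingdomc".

gdomckin

Each output is the input with this applied: swap the front and back halves of the string, then move the last character to the front.
For "kingdomc" the result is "gdomckin".
(Check on "zcizei": → "zeizci" → "izeizc" ✓)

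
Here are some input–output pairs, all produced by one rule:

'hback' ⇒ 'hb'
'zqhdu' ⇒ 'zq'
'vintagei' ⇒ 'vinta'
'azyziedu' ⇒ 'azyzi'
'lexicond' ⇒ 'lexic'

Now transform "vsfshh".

The pattern: delete the last 3 characters.
So "vsfshh" becomes "vsf".

vsf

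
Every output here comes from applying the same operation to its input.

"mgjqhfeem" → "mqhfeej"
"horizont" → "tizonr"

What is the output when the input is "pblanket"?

The rule is to delete the first 2 characters, then swap the first and last characters.
On "pblanket": the first step gives "lanket", and the second then gives "tankel".

tankel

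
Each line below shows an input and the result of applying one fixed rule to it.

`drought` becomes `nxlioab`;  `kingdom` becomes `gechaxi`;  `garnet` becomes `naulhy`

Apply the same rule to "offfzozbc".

wizzztitv

In each case the input is transformed by: shift every letter 6 places backward in the alphabet (wrapping around), then move the last character to the front.
Working it through for "offfzozbc": intermediate "izzztitvw", final "wizzztitv".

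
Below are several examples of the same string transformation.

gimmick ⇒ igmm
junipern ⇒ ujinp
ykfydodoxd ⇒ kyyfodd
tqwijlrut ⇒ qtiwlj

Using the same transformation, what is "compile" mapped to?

ocpm

Rule — delete the last 3 characters, then swap each adjacent pair of characters (1↔2, 3↔4, ...).
For "compile", step one produces "comp"; step two turns that into "ocpm".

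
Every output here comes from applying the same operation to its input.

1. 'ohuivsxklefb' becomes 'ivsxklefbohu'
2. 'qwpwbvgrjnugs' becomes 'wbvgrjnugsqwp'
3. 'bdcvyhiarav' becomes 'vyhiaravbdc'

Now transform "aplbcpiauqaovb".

bcpiauqaovbapl

Looking at the pairs, the operation is to move the first 3 characters to the end (rotate left by 3).
So "aplbcpiauqaovb" becomes "bcpiauqaovbapl".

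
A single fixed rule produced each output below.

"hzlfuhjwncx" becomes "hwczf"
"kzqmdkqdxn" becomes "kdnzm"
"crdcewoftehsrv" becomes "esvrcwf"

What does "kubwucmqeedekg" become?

Each output is the input with this applied: keep every other character starting from the second (positions 2nd, 4th, 6th, ...), then move the last 3 characters to the front (rotate right by 3).
Starting from "kubwucmqeedekg": after the first operation, "uwcqeeg"; after the second, "eeguwcq".
(Check on "kzqmdkqdxn": → "zmkdn" → "kdnzm" ✓)

eeguwcq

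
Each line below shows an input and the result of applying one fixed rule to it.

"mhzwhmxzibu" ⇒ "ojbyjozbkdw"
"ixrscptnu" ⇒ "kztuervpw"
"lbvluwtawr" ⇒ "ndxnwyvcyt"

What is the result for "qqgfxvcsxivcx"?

Rule — shift every letter 2 places forward in the alphabet (wrapping around).
Applying that to "qqgfxvcsxivcx" gives "ssihzxeuzkxez".

ssihzxeuzkxez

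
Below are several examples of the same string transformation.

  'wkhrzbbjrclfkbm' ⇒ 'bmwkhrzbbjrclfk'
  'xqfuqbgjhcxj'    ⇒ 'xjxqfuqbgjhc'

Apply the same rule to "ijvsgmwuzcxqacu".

Rule — move the last 2 characters to the front (rotate right by 2).
So "ijvsgmwuzcxqacu" becomes "cuijvsgmwuzcxqa".

cuijvsgmwuzcxqa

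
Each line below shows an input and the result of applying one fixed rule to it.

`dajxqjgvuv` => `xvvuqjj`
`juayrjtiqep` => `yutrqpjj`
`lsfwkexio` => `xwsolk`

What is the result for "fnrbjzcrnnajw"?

zwrrnnnjjf

Rule — sort the characters into reverse alphabetical order, then delete the last 3 characters.
Starting from "fnrbjzcrnnajw": after the first operation, "zwrrnnnjjfcba"; after the second, "zwrrnnnjjf".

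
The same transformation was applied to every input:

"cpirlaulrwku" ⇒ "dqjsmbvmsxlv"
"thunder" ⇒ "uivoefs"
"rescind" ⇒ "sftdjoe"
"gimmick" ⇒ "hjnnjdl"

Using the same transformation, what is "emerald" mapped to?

The transformation: shift every letter 1 place forward in the alphabet (wrapping around).
"emerald" → "fnfsbme".

fnfsbme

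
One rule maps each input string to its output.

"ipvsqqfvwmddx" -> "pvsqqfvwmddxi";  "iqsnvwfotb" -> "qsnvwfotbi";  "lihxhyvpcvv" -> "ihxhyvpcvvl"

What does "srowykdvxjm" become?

rowykdvxjms

The transformation: move the first character to the end.
So "srowykdvxjm" becomes "rowykdvxjms".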